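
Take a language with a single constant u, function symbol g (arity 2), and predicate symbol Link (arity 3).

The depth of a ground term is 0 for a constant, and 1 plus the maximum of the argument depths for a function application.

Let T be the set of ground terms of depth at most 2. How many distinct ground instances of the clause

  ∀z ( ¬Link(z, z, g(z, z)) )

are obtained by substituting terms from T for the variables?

Ground terms of depth ≤ 2:
  Count level by level. With function symbols g/2, the terms of depth ≤ k are the 1 constant together with each function applied to depth-≤(k−1) tuples, so N_k = 1 + N_{k-1}^2.
  N_0 = 1
  N_1 = 1 + 1^2 = 2
  N_2 = 1 + 2^2 = 5
  Explicitly: u, g(u, u), g(u, g(u, u)), g(g(u, u), u), g(g(u, u), g(u, u)).
So there are 5 ground terms available for substitution.
The body mentions the single quantified variable z; since ground terms form a free algebra, no two substitutions collapse to the same formula.
Number of ground instances = 5.

5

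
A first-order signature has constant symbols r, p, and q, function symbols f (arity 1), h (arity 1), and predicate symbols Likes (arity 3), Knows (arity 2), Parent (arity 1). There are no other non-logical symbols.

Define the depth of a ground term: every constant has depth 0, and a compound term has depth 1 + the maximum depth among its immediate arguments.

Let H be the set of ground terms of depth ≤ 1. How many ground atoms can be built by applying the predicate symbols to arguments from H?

First count ground terms of depth ≤ 1.
Write N_k for the number of ground terms of depth ≤ k. A term of depth ≤ k is either a constant or a function symbol applied to arguments of depth ≤ k−1, so N_k = 3 + N_{k-1} + N_{k-1}.
N_0 = 3
N_1 = 3 + 3 + 3 = 9
Explicitly: r, p, q, f(r), f(p), f(q), h(r), h(p), h(q).
So |H| = 9.
Each predicate of arity r yields |H|^r ground atoms (one per choice of an r-tuple from H):
  Likes: 9^3 = 729;  Knows: 9^2 = 81;  Parent: 9
Total ground atoms: 729 + 81 + 9 = 819.

819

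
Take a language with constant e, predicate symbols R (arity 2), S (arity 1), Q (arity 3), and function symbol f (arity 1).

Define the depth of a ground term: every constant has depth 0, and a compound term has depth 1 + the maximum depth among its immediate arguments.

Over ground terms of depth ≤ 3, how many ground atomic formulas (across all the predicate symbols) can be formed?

84

First count ground terms of depth ≤ 3.
Count level by level. With function symbols f/1, the terms of depth ≤ k are the 1 constant together with each function applied to depth-≤(k−1) tuples, so N_k = 1 + N_{k-1}.
N_0 = 1
N_1 = 1 + 1 = 2
N_2 = 1 + 2 = 3
N_3 = 1 + 3 = 4
Explicitly: e, f(e), f(f(e)), f(f(f(e))).
So |H| = 4.
Ground atoms are formed by filling each argument slot of a predicate with a term from H, so an r-ary predicate gives |H|^r atoms:
  R: 4^2 = 16;  S: 4;  Q: 4^3 = 64
Total ground atoms: 16 + 4 + 64 = 84.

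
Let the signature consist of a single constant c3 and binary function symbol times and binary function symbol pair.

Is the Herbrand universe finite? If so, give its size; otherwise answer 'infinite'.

infinite

The signature has at least one function symbol (times, arity 2) and at least one constant (c3).
Iterating times gives infinitely many distinct ground terms: c3, times(c3, c3), times(times(c3, c3), times(c3, c3)), ...
So the Herbrand universe is infinite.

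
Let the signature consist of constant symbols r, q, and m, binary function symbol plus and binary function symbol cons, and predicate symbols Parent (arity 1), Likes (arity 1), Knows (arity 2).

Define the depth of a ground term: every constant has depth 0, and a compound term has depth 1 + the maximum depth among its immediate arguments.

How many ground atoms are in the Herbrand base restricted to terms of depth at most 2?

784995

First count ground terms of depth ≤ 2.
Count level by level. With function symbols plus/2, cons/2, the terms of depth ≤ k are the 3 constants together with each function applied to depth-≤(k−1) tuples, so N_k = 3 + N_{k-1}^2 + N_{k-1}^2.
N_0 = 3
N_1 = 3 + 3^2 + 3^2 = 21
N_2 = 3 + 21^2 + 21^2 = 885
So |H| = 885.
Each predicate of arity r yields |H|^r ground atoms (one per choice of an r-tuple from H):
  Parent: 885;  Likes: 885;  Knows: 885^2 = 783225
Total ground atoms: 885 + 885 + 783225 = 784995.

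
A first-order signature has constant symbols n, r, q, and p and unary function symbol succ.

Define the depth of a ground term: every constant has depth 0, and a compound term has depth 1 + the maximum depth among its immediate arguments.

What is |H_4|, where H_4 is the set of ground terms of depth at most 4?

20

If N_k denotes the number of depth-≤k ground terms, the 4 constants give N_0 = 4, and each function symbol of arity r contributes N_{k-1}^r new terms at level k: N_k = 4 + N_{k-1}.
N_0 = 4
N_1 = 4 + 4 = 8
N_2 = 4 + 8 = 12
N_3 = 4 + 12 = 16
N_4 = 4 + 16 = 20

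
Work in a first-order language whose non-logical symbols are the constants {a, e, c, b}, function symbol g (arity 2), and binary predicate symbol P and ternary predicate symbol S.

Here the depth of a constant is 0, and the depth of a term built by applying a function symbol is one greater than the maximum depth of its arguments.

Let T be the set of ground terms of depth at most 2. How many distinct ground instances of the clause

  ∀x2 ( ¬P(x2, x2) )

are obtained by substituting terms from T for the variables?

404

Ground terms of depth ≤ 2:
  Let N_k = |{terms of depth ≤ k}|. Then N_0 = 4 and N_k = 4 + N_{k-1}^2 for k ≥ 1 (one summand per function symbol, arity giving the exponent).
  N_0 = 4
  N_1 = 4 + 4^2 = 20
  N_2 = 4 + 20^2 = 404
So there are 404 ground terms available for substitution.
The clause has 1 distinct variable (x2), which appears in the body. In the free term algebra distinct substitutions yield syntactically distinct ground instances.
Number of ground instances = 404.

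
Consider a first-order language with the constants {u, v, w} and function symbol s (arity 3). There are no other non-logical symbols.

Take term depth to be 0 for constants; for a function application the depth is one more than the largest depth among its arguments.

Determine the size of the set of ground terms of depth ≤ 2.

Let N_k count ground terms of depth at most k. Each non-constant term of depth ≤ k is some function symbol applied to depth-≤(k−1) arguments, giving N_k = 3 + N_{k-1}^3.
N_0 = 3
N_1 = 3 + 3^3 = 30
N_2 = 3 + 30^3 = 27003

27003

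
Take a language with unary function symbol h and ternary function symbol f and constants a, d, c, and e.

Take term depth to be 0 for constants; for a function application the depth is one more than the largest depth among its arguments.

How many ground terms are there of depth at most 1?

72

Write N_k for the number of ground terms of depth ≤ k. A term of depth ≤ k is either a constant or a function symbol applied to arguments of depth ≤ k−1, so N_k = 4 + N_{k-1} + N_{k-1}^3.
N_0 = 4
N_1 = 4 + 4 + 4^3 = 72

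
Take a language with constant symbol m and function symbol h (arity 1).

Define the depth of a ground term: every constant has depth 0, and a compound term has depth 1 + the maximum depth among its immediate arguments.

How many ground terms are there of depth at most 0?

1

Let N_k = |{terms of depth ≤ k}|. Then N_0 = 1 and N_k = 1 + N_{k-1} for k ≥ 1 (one summand per function symbol, arity giving the exponent).
N_0 = 1
Explicitly: m.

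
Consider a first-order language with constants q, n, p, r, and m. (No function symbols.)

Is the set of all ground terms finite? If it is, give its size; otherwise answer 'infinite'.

There are no function symbols, so every ground term is one of the 5 constants.
The Herbrand universe is {q, n, p, r, m}, which is finite with 5 elements.

5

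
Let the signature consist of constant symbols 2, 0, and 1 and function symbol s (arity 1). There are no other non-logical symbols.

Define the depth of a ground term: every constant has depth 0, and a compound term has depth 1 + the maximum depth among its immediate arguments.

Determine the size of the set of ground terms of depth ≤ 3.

12

If N_k denotes the number of depth-≤k ground terms, the 3 constants give N_0 = 3, and each function symbol of arity r contributes N_{k-1}^r new terms at level k: N_k = 3 + N_{k-1}.
N_0 = 3
N_1 = 3 + 3 = 6
N_2 = 3 + 6 = 9
N_3 = 3 + 9 = 12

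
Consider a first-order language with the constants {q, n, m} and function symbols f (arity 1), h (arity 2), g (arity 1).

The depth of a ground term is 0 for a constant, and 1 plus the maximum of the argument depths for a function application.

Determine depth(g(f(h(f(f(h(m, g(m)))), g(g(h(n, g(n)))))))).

depth(g(m)) = 1 + depth(m) = 1 + 0 = 1
depth(h(m, g(m))) = 1 + max(0, 1) = 2
depth(f(h(m, g(m)))) = 1 + depth(h(m, g(m))) = 1 + 2 = 3
depth(f(f(h(m, g(m))))) = 1 + depth(f(h(m, g(m)))) = 1 + 3 = 4
depth(g(n)) = 1 + depth(n) = 1 + 0 = 1
depth(h(n, g(n))) = 1 + max(0, 1) = 2
depth(g(h(n, g(n)))) = 1 + depth(h(n, g(n))) = 1 + 2 = 3
depth(g(g(h(n, g(n))))) = 1 + depth(g(h(n, g(n)))) = 1 + 3 = 4
depth(h(f(f(h(m, g(m)))), g(g(h(n, g(n)))))) = 1 + max(4, 4) = 5
depth(f(h(f(f(h(m, g(m)))), g(g(h(n, g(n))))))) = 1 + depth(h(f(f(h(m, g(m)))), g(g(h(n, g(n)))))) = 1 + 5 = 6
depth(g(f(h(f(f(h(m, g(m)))), g(g(h(n, g(n)))))))) = 1 + depth(f(h(f(f(h(m, g(m)))), g(g(h(n, g(n))))))) = 1 + 6 = 7

7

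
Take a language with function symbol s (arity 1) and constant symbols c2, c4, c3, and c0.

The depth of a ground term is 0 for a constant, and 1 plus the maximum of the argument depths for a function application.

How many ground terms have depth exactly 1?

4

If N_k denotes the number of depth-≤k ground terms, the 4 constants give N_0 = 4, and each function symbol of arity r contributes N_{k-1}^r new terms at level k: N_k = 4 + N_{k-1}.
N_0 = 4
N_1 = 4 + 4 = 8
Terms of depth exactly 1: N_1 − N_0 = 8 − 4 = 4.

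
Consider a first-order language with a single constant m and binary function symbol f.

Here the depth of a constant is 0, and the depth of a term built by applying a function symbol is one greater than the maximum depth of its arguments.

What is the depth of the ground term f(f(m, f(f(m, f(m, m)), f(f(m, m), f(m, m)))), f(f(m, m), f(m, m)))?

5

depth(f(m, m)) = 1 + max(0, 0) = 1
depth(f(m, f(m, m))) = 1 + max(0, 1) = 2
depth(f(f(m, m), f(m, m))) = 1 + max(1, 1) = 2
depth(f(f(m, f(m, m)), f(f(m, m), f(m, m)))) = 1 + max(2, 2) = 3
depth(f(m, f(f(m, f(m, m)), f(f(m, m), f(m, m))))) = 1 + max(0, 3) = 4
depth(f(f(m, f(f(m, f(m, m)), f(f(m, m), f(m, m)))), f(f(m, m), f(m, m)))) = 1 + max(4, 2) = 5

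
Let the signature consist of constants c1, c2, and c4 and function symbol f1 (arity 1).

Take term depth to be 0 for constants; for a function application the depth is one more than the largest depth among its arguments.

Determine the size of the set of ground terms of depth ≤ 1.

Let N_k count ground terms of depth at most k. Each non-constant term of depth ≤ k is some function symbol applied to depth-≤(k−1) arguments, giving N_k = 3 + N_{k-1}.
N_0 = 3
N_1 = 3 + 3 = 6

6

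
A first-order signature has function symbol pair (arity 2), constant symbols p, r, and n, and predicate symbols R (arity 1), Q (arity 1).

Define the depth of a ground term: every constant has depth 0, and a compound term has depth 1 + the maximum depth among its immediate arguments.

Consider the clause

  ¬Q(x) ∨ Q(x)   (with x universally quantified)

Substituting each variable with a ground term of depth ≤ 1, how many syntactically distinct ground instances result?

12

Ground terms of depth ≤ 1:
  Let N_k count ground terms of depth at most k. Each non-constant term of depth ≤ k is some function symbol applied to depth-≤(k−1) arguments, giving N_k = 3 + N_{k-1}^2.
  N_0 = 3
  N_1 = 3 + 3^2 = 12
  Explicitly: p, r, n, pair(p, p), pair(p, r), pair(p, n), pair(r, p), pair(r, r), pair(r, n), pair(n, p), pair(n, r), pair(n, n).
So there are 12 ground terms available for substitution.
The body mentions the single quantified variable x; since ground terms form a free algebra, no two substitutions collapse to the same formula.
Number of ground instances = 12.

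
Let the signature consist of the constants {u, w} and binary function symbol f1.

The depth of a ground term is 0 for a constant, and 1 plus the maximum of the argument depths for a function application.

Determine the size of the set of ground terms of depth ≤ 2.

Let N_k = |{terms of depth ≤ k}|. Then N_0 = 2 and N_k = 2 + N_{k-1}^2 for k ≥ 1 (one summand per function symbol, arity giving the exponent).
N_0 = 2
N_1 = 2 + 2^2 = 6
N_2 = 2 + 6^2 = 38

38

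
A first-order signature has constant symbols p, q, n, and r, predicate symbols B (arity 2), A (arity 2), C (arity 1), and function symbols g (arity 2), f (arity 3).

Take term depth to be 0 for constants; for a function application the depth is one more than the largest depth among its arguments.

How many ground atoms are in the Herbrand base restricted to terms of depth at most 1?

First count ground terms of depth ≤ 1.
If N_k denotes the number of depth-≤k ground terms, the 4 constants give N_0 = 4, and each function symbol of arity r contributes N_{k-1}^r new terms at level k: N_k = 4 + N_{k-1}^2 + N_{k-1}^3.
N_0 = 4
N_1 = 4 + 4^2 + 4^3 = 84
So |H| = 84.
Ground atoms are formed by filling each argument slot of a predicate with a term from H, so an r-ary predicate gives |H|^r atoms:
  B: 84^2 = 7056;  A: 84^2 = 7056;  C: 84
Total ground atoms: 7056 + 7056 + 84 = 14196.

14196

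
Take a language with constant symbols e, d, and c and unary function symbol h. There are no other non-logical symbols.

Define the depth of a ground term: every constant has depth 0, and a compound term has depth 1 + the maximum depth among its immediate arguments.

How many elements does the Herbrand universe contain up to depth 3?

12

Let N_k = |{terms of depth ≤ k}|. Then N_0 = 3 and N_k = 3 + N_{k-1} for k ≥ 1 (one summand per function symbol, arity giving the exponent).
N_0 = 3
N_1 = 3 + 3 = 6
N_2 = 3 + 6 = 9
N_3 = 3 + 9 = 12
Explicitly: e, d, c, h(e), h(d), h(c), h(h(e)), h(h(d)), h(h(c)), h(h(h(e))), h(h(h(d))), h(h(h(c))).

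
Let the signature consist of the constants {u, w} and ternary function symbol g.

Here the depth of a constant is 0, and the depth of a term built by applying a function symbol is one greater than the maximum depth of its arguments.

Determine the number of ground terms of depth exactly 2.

992

Let N_k count ground terms of depth at most k. Each non-constant term of depth ≤ k is some function symbol applied to depth-≤(k−1) arguments, giving N_k = 2 + N_{k-1}^3.
N_0 = 2
N_1 = 2 + 2^3 = 10
N_2 = 2 + 10^3 = 1002
Terms of depth exactly 2: N_2 − N_1 = 1002 − 10 = 992.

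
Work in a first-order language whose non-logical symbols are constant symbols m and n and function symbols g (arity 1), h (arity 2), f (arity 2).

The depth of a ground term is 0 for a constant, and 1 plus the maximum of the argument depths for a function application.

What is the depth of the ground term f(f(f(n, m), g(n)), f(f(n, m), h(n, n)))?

3

depth(f(n, m)) = 1 + max(0, 0) = 1
depth(g(n)) = 1 + depth(n) = 1 + 0 = 1
depth(f(f(n, m), g(n))) = 1 + max(1, 1) = 2
depth(h(n, n)) = 1 + max(0, 0) = 1
depth(f(f(n, m), h(n, n))) = 1 + max(1, 1) = 2
depth(f(f(f(n, m), g(n)), f(f(n, m), h(n, n)))) = 1 + max(2, 2) = 3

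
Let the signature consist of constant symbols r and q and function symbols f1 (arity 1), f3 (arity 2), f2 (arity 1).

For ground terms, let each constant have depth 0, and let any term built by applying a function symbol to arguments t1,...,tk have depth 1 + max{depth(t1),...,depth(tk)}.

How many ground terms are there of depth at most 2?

122

Write N_k for the number of ground terms of depth ≤ k. A term of depth ≤ k is either a constant or a function symbol applied to arguments of depth ≤ k−1, so N_k = 2 + N_{k-1} + N_{k-1}^2 + N_{k-1}.
N_0 = 2
N_1 = 2 + 2 + 2^2 + 2 = 10
N_2 = 2 + 10 + 10^2 + 10 = 122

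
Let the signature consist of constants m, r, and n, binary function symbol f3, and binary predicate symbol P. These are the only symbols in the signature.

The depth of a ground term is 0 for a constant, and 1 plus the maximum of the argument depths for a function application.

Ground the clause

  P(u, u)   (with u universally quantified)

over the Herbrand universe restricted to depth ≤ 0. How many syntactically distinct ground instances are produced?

Ground terms of depth ≤ 0:
  Let N_k count ground terms of depth at most k. Each non-constant term of depth ≤ k is some function symbol applied to depth-≤(k−1) arguments, giving N_k = 3 + N_{k-1}^2.
  N_0 = 3
  Explicitly: m, r, n.
So there are 3 ground terms available for substitution.
The variable u ranges independently over the available ground terms, and distinct assignments produce distinct instances.
Number of ground instances = 3.

3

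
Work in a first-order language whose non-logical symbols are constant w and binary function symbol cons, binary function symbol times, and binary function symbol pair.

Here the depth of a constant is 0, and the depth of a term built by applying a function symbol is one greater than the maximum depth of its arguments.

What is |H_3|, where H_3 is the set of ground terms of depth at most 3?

Let N_k = |{terms of depth ≤ k}|. Then N_0 = 1 and N_k = 1 + N_{k-1}^2 + N_{k-1}^2 + N_{k-1}^2 for k ≥ 1 (one summand per function symbol, arity giving the exponent).
N_0 = 1
N_1 = 1 + 1^2 + 1^2 + 1^2 = 4
N_2 = 1 + 4^2 + 4^2 + 4^2 = 49
N_3 = 1 + 49^2 + 49^2 + 49^2 = 7204

7204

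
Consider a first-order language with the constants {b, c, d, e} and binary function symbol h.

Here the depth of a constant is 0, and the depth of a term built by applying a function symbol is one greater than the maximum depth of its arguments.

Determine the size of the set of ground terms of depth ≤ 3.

163220

Count level by level. With function symbols h/2, the terms of depth ≤ k are the 4 constants together with each function applied to depth-≤(k−1) tuples, so N_k = 4 + N_{k-1}^2.
N_0 = 4
N_1 = 4 + 4^2 = 20
N_2 = 4 + 20^2 = 404
N_3 = 4 + 404^2 = 163220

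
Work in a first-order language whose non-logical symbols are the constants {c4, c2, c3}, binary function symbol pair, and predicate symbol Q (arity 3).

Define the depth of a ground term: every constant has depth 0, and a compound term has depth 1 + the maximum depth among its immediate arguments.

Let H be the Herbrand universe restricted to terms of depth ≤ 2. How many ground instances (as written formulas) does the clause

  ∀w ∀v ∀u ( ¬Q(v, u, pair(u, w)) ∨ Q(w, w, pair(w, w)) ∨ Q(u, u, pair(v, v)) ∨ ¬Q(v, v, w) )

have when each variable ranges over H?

3176523

Ground terms of depth ≤ 2:
  Count level by level. With function symbols pair/2, the terms of depth ≤ k are the 3 constants together with each function applied to depth-≤(k−1) tuples, so N_k = 3 + N_{k-1}^2.
  N_0 = 3
  N_1 = 3 + 3^2 = 12
  N_2 = 3 + 12^2 = 147
So there are 147 ground terms available for substitution.
The clause has 3 distinct variables (w, v, u), each appearing in the body. In the free term algebra distinct substitutions yield syntactically distinct ground instances.
Number of ground instances = 147^3 = 3176523.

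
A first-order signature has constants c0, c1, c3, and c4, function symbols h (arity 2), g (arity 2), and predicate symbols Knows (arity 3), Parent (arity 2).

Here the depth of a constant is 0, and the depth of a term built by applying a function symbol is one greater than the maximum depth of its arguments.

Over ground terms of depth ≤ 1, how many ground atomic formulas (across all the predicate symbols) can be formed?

First count ground terms of depth ≤ 1.
Let N_k count ground terms of depth at most k. Each non-constant term of depth ≤ k is some function symbol applied to depth-≤(k−1) arguments, giving N_k = 4 + N_{k-1}^2 + N_{k-1}^2.
N_0 = 4
N_1 = 4 + 4^2 + 4^2 = 36
So |H| = 36.
For each predicate symbol, the number of ground atoms is |H| raised to its arity; summing:
  Knows: 36^3 = 46656;  Parent: 36^2 = 1296
Total ground atoms: 46656 + 1296 = 47952.

47952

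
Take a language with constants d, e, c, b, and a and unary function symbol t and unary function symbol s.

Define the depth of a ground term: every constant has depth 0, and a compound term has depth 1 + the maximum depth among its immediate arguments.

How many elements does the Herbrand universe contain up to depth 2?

If N_k denotes the number of depth-≤k ground terms, the 5 constants give N_0 = 5, and each function symbol of arity r contributes N_{k-1}^r new terms at level k: N_k = 5 + N_{k-1} + N_{k-1}.
N_0 = 5
N_1 = 5 + 5 + 5 = 15
N_2 = 5 + 15 + 15 = 35

35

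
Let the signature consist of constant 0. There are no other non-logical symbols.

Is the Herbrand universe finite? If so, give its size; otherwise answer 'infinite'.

1

There are no function symbols, so the only ground term is the single constant.
The Herbrand universe is {0}, finite with 1 element.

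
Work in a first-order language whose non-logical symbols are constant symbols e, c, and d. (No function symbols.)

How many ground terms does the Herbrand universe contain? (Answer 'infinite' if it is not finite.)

There are no function symbols, so every ground term is one of the 3 constants.
The Herbrand universe is {e, c, d}, which is finite with 3 elements.

3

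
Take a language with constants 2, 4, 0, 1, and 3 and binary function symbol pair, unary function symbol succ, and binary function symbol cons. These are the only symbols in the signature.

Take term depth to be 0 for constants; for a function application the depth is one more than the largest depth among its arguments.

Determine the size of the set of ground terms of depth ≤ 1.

60

Count level by level. With function symbols pair/2, succ/1, cons/2, the terms of depth ≤ k are the 5 constants together with each function applied to depth-≤(k−1) tuples, so N_k = 5 + N_{k-1}^2 + N_{k-1} + N_{k-1}^2.
N_0 = 5
N_1 = 5 + 5^2 + 5 + 5^2 = 60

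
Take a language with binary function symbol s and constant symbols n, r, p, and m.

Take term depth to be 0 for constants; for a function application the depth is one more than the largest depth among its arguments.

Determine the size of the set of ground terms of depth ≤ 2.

Let N_k = |{terms of depth ≤ k}|. Then N_0 = 4 and N_k = 4 + N_{k-1}^2 for k ≥ 1 (one summand per function symbol, arity giving the exponent).
N_0 = 4
N_1 = 4 + 4^2 = 20
N_2 = 4 + 20^2 = 404

404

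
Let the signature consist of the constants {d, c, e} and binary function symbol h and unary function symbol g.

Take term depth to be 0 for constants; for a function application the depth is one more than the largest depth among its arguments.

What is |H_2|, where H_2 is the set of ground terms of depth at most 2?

Write N_k for the number of ground terms of depth ≤ k. A term of depth ≤ k is either a constant or a function symbol applied to arguments of depth ≤ k−1, so N_k = 3 + N_{k-1}^2 + N_{k-1}.
N_0 = 3
N_1 = 3 + 3^2 + 3 = 15
N_2 = 3 + 15^2 + 15 = 243

243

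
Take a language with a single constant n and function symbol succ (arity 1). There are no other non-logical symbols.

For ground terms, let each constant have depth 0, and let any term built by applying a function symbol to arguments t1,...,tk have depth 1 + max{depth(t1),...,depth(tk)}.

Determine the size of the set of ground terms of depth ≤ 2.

Count level by level. With function symbols succ/1, the terms of depth ≤ k are the 1 constant together with each function applied to depth-≤(k−1) tuples, so N_k = 1 + N_{k-1}.
N_0 = 1
N_1 = 1 + 1 = 2
N_2 = 1 + 2 = 3

3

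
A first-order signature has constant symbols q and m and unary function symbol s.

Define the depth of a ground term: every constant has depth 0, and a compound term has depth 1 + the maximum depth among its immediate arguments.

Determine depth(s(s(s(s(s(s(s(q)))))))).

depth(s(q)) = 1 + depth(q) = 1 + 0 = 1
depth(s(s(q))) = 1 + depth(s(q)) = 1 + 1 = 2
depth(s(s(s(q)))) = 1 + depth(s(s(q))) = 1 + 2 = 3
depth(s(s(s(s(q))))) = 1 + depth(s(s(s(q)))) = 1 + 3 = 4
depth(s(s(s(s(s(q)))))) = 1 + depth(s(s(s(s(q))))) = 1 + 4 = 5
depth(s(s(s(s(s(s(q))))))) = 1 + depth(s(s(s(s(s(q)))))) = 1 + 5 = 6
depth(s(s(s(s(s(s(s(q)))))))) = 1 + depth(s(s(s(s(s(s(q))))))) = 1 + 6 = 7

7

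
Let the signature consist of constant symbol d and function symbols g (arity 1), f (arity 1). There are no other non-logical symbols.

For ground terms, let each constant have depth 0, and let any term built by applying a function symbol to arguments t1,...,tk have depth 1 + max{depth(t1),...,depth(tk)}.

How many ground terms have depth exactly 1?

Count level by level. With function symbols g/1, f/1, the terms of depth ≤ k are the 1 constant together with each function applied to depth-≤(k−1) tuples, so N_k = 1 + N_{k-1} + N_{k-1}.
N_0 = 1
N_1 = 1 + 1 + 1 = 3
Terms of depth exactly 1: N_1 − N_0 = 3 − 1 = 2.

2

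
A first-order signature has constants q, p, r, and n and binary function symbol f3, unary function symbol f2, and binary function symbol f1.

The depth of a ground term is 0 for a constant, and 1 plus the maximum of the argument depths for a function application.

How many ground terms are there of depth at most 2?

Let N_k = |{terms of depth ≤ k}|. Then N_0 = 4 and N_k = 4 + N_{k-1}^2 + N_{k-1} + N_{k-1}^2 for k ≥ 1 (one summand per function symbol, arity giving the exponent).
N_0 = 4
N_1 = 4 + 4^2 + 4 + 4^2 = 40
N_2 = 4 + 40^2 + 40 + 40^2 = 3244

3244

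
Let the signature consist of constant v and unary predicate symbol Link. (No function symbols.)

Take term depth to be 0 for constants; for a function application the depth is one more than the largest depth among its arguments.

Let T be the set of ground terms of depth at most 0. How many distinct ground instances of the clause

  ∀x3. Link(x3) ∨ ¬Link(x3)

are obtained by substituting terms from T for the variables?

1

Ground terms of depth ≤ 0:
  With no function symbols every ground term is a constant, so there is exactly 1 ground term at every depth bound.
  N_0 = 1
So there is exactly 1 ground term available for substitution.
The variable x3 ranges independently over the available ground terms, and distinct assignments produce distinct instances.
Number of ground instances = 1.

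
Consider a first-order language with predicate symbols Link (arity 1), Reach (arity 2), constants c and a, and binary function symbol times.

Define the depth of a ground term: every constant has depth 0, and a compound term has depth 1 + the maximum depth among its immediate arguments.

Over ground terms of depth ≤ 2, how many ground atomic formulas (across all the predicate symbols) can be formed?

First count ground terms of depth ≤ 2.
If N_k denotes the number of depth-≤k ground terms, the 2 constants give N_0 = 2, and each function symbol of arity r contributes N_{k-1}^r new terms at level k: N_k = 2 + N_{k-1}^2.
N_0 = 2
N_1 = 2 + 2^2 = 6
N_2 = 2 + 6^2 = 38
So |H| = 38.
For each predicate symbol, the number of ground atoms is |H| raised to its arity; summing:
  Link: 38;  Reach: 38^2 = 1444
Total ground atoms: 38 + 1444 = 1482.

1482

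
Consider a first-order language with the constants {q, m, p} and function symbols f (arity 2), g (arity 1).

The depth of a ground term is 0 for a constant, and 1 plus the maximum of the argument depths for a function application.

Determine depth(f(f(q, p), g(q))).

depth(f(q, p)) = 1 + max(0, 0) = 1
depth(g(q)) = 1 + depth(q) = 1 + 0 = 1
depth(f(f(q, p), g(q))) = 1 + max(1, 1) = 2

2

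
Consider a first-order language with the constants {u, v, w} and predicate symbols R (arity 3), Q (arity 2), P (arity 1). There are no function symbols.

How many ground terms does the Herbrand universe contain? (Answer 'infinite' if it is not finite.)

There are no function symbols, so every ground term is one of the 3 constants.
The Herbrand universe is {u, v, w}, which is finite with 3 elements.

3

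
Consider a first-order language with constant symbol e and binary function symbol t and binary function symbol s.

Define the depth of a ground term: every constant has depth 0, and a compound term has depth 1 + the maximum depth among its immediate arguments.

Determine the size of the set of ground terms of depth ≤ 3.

Let N_k count ground terms of depth at most k. Each non-constant term of depth ≤ k is some function symbol applied to depth-≤(k−1) arguments, giving N_k = 1 + N_{k-1}^2 + N_{k-1}^2.
N_0 = 1
N_1 = 1 + 1^2 + 1^2 = 3
N_2 = 1 + 3^2 + 3^2 = 19
N_3 = 1 + 19^2 + 19^2 = 723

723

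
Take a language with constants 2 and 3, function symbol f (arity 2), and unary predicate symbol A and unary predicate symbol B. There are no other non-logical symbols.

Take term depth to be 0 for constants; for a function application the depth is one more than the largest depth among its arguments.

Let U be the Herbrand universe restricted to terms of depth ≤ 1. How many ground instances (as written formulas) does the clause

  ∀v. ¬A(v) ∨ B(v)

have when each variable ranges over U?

6

Ground terms of depth ≤ 1:
  If N_k denotes the number of depth-≤k ground terms, the 2 constants give N_0 = 2, and each function symbol of arity r contributes N_{k-1}^r new terms at level k: N_k = 2 + N_{k-1}^2.
  N_0 = 2
  N_1 = 2 + 2^2 = 6
  Explicitly: 2, 3, f(2, 2), f(2, 3), f(3, 2), f(3, 3).
So there are 6 ground terms available for substitution.
There is 1 variable to instantiate (v),  occurring in at least one literal, so different choices give different ground instances.
Number of ground instances = 6.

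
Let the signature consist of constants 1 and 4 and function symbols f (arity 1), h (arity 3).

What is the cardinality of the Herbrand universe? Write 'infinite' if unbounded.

The signature has at least one function symbol (f, arity 1) and at least one constant (1).
Iterating f gives infinitely many distinct ground terms: 1, f(1), f(f(1)), ...
So the Herbrand universe is infinite.

infinite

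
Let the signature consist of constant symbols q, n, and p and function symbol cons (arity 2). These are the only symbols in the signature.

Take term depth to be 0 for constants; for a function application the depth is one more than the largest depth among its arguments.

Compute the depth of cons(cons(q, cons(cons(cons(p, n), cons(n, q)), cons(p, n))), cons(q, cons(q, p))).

depth(cons(p, n)) = 1 + max(0, 0) = 1
depth(cons(n, q)) = 1 + max(0, 0) = 1
depth(cons(cons(p, n), cons(n, q))) = 1 + max(1, 1) = 2
depth(cons(cons(cons(p, n), cons(n, q)), cons(p, n))) = 1 + max(2, 1) = 3
depth(cons(q, cons(cons(cons(p, n), cons(n, q)), cons(p, n)))) = 1 + max(0, 3) = 4
depth(cons(q, p)) = 1 + max(0, 0) = 1
depth(cons(q, cons(q, p))) = 1 + max(0, 1) = 2
depth(cons(cons(q, cons(cons(cons(p, n), cons(n, q)), cons(p, n))), cons(q, cons(q, p)))) = 1 + max(4, 2) = 5

5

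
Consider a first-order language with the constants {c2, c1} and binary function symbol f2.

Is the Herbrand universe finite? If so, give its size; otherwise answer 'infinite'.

The signature has at least one function symbol (f2, arity 2) and at least one constant (c2).
Iterating f2 gives infinitely many distinct ground terms: c2, f2(c2, c2), f2(f2(c2, c2), f2(c2, c2)), ...
So the Herbrand universe is infinite.

infinite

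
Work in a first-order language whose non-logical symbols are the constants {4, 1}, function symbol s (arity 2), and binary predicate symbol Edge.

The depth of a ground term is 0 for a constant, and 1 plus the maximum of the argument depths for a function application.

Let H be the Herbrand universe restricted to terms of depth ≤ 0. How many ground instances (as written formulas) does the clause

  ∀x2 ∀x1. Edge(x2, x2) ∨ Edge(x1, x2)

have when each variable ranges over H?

Ground terms of depth ≤ 0:
  If N_k denotes the number of depth-≤k ground terms, the 2 constants give N_0 = 2, and each function symbol of arity r contributes N_{k-1}^r new terms at level k: N_k = 2 + N_{k-1}^2.
  N_0 = 2
  Explicitly: 4, 1.
So there are 2 ground terms available for substitution.
The body mentions every one of the 2 quantified variables; since ground terms form a free algebra, no two substitutions collapse to the same formula.
Number of ground instances = 2^2 = 4.

4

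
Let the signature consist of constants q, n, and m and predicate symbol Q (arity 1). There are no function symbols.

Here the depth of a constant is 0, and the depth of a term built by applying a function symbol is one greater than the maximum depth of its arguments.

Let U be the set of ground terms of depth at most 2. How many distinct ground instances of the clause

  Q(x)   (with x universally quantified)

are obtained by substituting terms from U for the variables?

3

Ground terms of depth ≤ 2:
  With no function symbols every ground term is a constant, so there are exactly 3 ground terms at every depth bound.
  N_0 = 3
  N_1 = 3
  N_2 = 3
  Explicitly: q, n, m.
So there are 3 ground terms available for substitution.
The clause has 1 distinct variable (x), which appears in the body. In the free term algebra distinct substitutions yield syntactically distinct ground instances.
Number of ground instances = 3.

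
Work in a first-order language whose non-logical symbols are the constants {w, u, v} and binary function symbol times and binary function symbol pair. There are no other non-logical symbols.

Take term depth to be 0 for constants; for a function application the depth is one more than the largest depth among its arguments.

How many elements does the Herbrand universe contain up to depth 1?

Write N_k for the number of ground terms of depth ≤ k. A term of depth ≤ k is either a constant or a function symbol applied to arguments of depth ≤ k−1, so N_k = 3 + N_{k-1}^2 + N_{k-1}^2.
N_0 = 3
N_1 = 3 + 3^2 + 3^2 = 21

21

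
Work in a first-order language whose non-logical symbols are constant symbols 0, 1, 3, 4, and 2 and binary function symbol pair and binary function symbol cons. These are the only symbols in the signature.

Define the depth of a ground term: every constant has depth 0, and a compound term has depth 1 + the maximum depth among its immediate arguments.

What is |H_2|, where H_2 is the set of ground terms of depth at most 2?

6055

If N_k denotes the number of depth-≤k ground terms, the 5 constants give N_0 = 5, and each function symbol of arity r contributes N_{k-1}^r new terms at level k: N_k = 5 + N_{k-1}^2 + N_{k-1}^2.
N_0 = 5
N_1 = 5 + 5^2 + 5^2 = 55
N_2 = 5 + 55^2 + 55^2 = 6055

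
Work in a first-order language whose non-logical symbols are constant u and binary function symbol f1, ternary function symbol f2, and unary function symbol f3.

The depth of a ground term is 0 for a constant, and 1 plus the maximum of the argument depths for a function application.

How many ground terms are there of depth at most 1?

Write N_k for the number of ground terms of depth ≤ k. A term of depth ≤ k is either a constant or a function symbol applied to arguments of depth ≤ k−1, so N_k = 1 + N_{k-1}^2 + N_{k-1}^3 + N_{k-1}.
N_0 = 1
N_1 = 1 + 1^2 + 1^3 + 1 = 4
Explicitly: u, f1(u, u), f2(u, u, u), f3(u).

4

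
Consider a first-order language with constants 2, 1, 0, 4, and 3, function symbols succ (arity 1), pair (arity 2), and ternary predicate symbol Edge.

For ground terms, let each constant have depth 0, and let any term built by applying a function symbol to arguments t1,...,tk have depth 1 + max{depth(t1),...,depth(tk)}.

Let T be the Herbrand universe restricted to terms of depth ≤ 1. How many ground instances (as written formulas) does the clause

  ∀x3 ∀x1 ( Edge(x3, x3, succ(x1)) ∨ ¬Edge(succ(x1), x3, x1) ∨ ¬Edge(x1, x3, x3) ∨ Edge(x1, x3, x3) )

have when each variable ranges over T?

Ground terms of depth ≤ 1:
  Let N_k count ground terms of depth at most k. Each non-constant term of depth ≤ k is some function symbol applied to depth-≤(k−1) arguments, giving N_k = 5 + N_{k-1} + N_{k-1}^2.
  N_0 = 5
  N_1 = 5 + 5 + 5^2 = 35
So there are 35 ground terms available for substitution.
The clause has 2 distinct variables (x3, x1), each appearing in the body. In the free term algebra distinct substitutions yield syntactically distinct ground instances.
Number of ground instances = 35^2 = 1225.

1225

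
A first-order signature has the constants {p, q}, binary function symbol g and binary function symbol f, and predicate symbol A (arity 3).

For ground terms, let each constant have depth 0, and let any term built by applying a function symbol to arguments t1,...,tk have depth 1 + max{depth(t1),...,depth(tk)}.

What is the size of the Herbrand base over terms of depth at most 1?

First count ground terms of depth ≤ 1.
Let N_k count ground terms of depth at most k. Each non-constant term of depth ≤ k is some function symbol applied to depth-≤(k−1) arguments, giving N_k = 2 + N_{k-1}^2 + N_{k-1}^2.
N_0 = 2
N_1 = 2 + 2^2 + 2^2 = 10
Explicitly: p, q, g(p, p), g(p, q), g(q, p), g(q, q), f(p, p), f(p, q), f(q, p), f(q, q).
So |H| = 10.
A ground atom is a predicate applied to a tuple of terms from H, so the count is the sum over predicates of |H|^arity:
  A: 10^3 = 1000
Total ground atoms: 1000.

1000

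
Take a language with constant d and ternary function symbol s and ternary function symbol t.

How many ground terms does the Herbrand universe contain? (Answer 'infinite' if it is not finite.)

The signature has at least one function symbol (s, arity 3) and at least one constant (d).
Iterating s gives infinitely many distinct ground terms: d, s(d, d, d), s(s(d, d, d), s(d, d, d), s(d, d, d)), ...
So the Herbrand universe is infinite.

infinite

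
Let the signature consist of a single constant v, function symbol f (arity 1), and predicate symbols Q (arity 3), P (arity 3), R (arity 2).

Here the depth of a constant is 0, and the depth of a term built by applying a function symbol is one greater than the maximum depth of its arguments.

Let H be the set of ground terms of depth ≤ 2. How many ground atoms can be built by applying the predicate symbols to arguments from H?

63

First count ground terms of depth ≤ 2.
Let N_k = |{terms of depth ≤ k}|. Then N_0 = 1 and N_k = 1 + N_{k-1} for k ≥ 1 (one summand per function symbol, arity giving the exponent).
N_0 = 1
N_1 = 1 + 1 = 2
N_2 = 1 + 2 = 3
Explicitly: v, f(v), f(f(v)).
So |H| = 3.
A ground atom is a predicate applied to a tuple of terms from H, so the count is the sum over predicates of |H|^arity:
  Q: 3^3 = 27;  P: 3^3 = 27;  R: 3^2 = 9
Total ground atoms: 27 + 27 + 9 = 63.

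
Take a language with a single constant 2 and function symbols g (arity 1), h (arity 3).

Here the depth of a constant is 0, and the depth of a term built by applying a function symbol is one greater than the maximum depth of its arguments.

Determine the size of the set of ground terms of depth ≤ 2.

Let N_k count ground terms of depth at most k. Each non-constant term of depth ≤ k is some function symbol applied to depth-≤(k−1) arguments, giving N_k = 1 + N_{k-1} + N_{k-1}^3.
N_0 = 1
N_1 = 1 + 1 + 1^3 = 3
N_2 = 1 + 3 + 3^3 = 31

31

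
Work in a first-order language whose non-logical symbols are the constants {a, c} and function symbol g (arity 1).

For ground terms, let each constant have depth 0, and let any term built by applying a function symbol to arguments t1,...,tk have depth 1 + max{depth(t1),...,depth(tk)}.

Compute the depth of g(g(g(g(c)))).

depth(g(c)) = 1 + depth(c) = 1 + 0 = 1
depth(g(g(c))) = 1 + depth(g(c)) = 1 + 1 = 2
depth(g(g(g(c)))) = 1 + depth(g(g(c))) = 1 + 2 = 3
depth(g(g(g(g(c))))) = 1 + depth(g(g(g(c)))) = 1 + 3 = 4

4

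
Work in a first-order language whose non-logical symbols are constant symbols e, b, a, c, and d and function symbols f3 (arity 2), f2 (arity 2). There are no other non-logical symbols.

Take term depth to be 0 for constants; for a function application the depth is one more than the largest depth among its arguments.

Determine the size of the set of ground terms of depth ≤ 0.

5

Let N_k = |{terms of depth ≤ k}|. Then N_0 = 5 and N_k = 5 + N_{k-1}^2 + N_{k-1}^2 for k ≥ 1 (one summand per function symbol, arity giving the exponent).
N_0 = 5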